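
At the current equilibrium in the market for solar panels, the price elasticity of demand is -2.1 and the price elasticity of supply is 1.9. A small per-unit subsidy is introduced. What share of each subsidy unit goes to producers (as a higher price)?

Producer share = 0.525

For a small subsidy around the equilibrium, the benefit split depends on the relative slopes, which at a point are proportional to the elasticities.
Buyer share = εs/(εs + |εd|) = 1.9/(1.9 + 2.1) = 0.475; seller share = |εd|/(εs + |εd|) = 0.525.
So producers capture 0.525 of the subsidy.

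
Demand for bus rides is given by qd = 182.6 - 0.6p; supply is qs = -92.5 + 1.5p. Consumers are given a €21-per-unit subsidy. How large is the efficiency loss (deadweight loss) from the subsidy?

Pre-subsidy: 182.6 - 0.6p = -92.5 + 1.5p gives p* = 131, q* = 104.
With the rebate, buyers effectively pay pb = ps − 21, where ps is the price sellers receive.
Demand in terms of ps becomes qd = 182.6 − 0.6(ps − 21) = 195.2 - 0.6ps. Setting this equal to supply: 195.2 - 0.6ps = -92.5 + 1.5ps, so ps = 137.
Buyers pay pb = 137 − 21 = 116; q' = -92.5 + 1.5·137 = 113.
The subsidy expands output by 113 − 104 = 9 past the efficient level; on those units the gap between marginal cost and willingness to pay runs from 0 up to 21.
DWL = ½ × 21 × 9 = 94.5.

Deadweight loss = €94.5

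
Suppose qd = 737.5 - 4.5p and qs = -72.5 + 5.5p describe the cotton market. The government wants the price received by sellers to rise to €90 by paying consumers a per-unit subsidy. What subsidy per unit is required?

At a seller price of 90, quantity supplied is -72.5 + 5.5·90 = 422.5.
Buyers absorb 422.5 only when they pay pb with 737.5 − 4.5·pb = 422.5, i.e. pb = 70.
s = ps − pb = 90 − 70 = 20.

Required subsidy s = €20 per unit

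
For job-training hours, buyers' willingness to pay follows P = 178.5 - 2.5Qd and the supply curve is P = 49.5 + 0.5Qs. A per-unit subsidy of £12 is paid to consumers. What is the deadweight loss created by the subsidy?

Pre-subsidy: 178.5 - 2.5Q = 49.5 + 0.5Q gives Q* = 43 and P* = 71.
With the rebate, buyers effectively pay Pb = Ps − 12, where Ps is the price sellers receive.
On the curves, Pb = 178.5 - 2.5Q and Ps = 49.5 + 0.5Q; the wedge Ps − Pb = 12 gives 49.5 + 0.5Q − (178.5 - 2.5Q) = 12, so Q' = 47.
Then Pb = 178.5 − 2.5·47 = 61 and Ps = 49.5 + 0.5·47 = 73.
The subsidy expands output by 47 − 43 = 4 past the efficient level; on those units the gap between marginal cost and willingness to pay runs from 0 up to 12.
DWL = ½ × 12 × 4 = 24.

Deadweight loss = £24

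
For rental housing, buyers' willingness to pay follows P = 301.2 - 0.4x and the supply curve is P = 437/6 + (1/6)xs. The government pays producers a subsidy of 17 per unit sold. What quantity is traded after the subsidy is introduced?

Pre-subsidy: 301.2 - 0.4x = 437/6 + (1/6)x gives x* = 403 and P* = 140.
With the subsidy, sellers receive Ps = Pb + 17 for each unit, where Pb is the price buyers pay.
On the curves, Pb = 301.2 - 0.4x and Ps = 437/6 + (1/6)x; the wedge Ps − Pb = 17 gives 437/6 + (1/6)x − (301.2 - 0.4x) = 17, so x' = 433.
Then Pb = 301.2 − 0.4·433 = 128 and Ps = 437/6 + (1/6)·433 = 145.

x' = 433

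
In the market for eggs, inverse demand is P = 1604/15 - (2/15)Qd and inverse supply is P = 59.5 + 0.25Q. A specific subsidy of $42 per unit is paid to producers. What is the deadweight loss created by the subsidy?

Pre-subsidy: 1604/15 - (2/15)Q = 59.5 + 0.25Q gives Q* = 2846/23 and P* = 2080/23.
With the subsidy, sellers receive Ps = Pb + 42 for each unit, where Pb is the price buyers pay.
On the curves, Pb = 1604/15 - (2/15)Q and Ps = 59.5 + 0.25Q; the wedge Ps − Pb = 42 gives 59.5 + 0.25Q − (1604/15 - (2/15)Q) = 42, so Q' = 5366/23.
Then Pb = 1604/15 − (2/15)·(5366/23) = 1744/23 and Ps = 59.5 + 0.25·(5366/23) = 2710/23.
The subsidy expands output by 5366/23 − 2846/23 = 2520/23 past the efficient level; on those units the gap between marginal cost and willingness to pay runs from 0 up to 42.
DWL = ½ × 42 × 2520/23 = 52920/23.

Deadweight loss = 52920/23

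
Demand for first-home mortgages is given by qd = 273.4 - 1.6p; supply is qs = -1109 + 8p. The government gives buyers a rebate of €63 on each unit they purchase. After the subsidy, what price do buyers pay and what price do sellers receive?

Buyers pay €91.5; sellers receive €154.5

Pre-subsidy: 273.4 - 1.6p = -1109 + 8p gives p* = 144, q* = 43.
With the rebate, buyers effectively pay pb = ps − 63, where ps is the price sellers receive.
Demand in terms of ps becomes qd = 273.4 − 1.6(ps − 63) = 374.2 - 1.6ps. Setting this equal to supply: 374.2 - 1.6ps = -1109 + 8ps, so ps = 154.5.
Buyers pay pb = 154.5 − 63 = 91.5; q' = -1109 + 8·154.5 = 127.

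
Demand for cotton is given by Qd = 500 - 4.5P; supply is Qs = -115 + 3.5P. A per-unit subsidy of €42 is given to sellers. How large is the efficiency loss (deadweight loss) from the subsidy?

Deadweight loss = €1736.4375

Pre-subsidy: 500 - 4.5P = -115 + 3.5P gives P* = 76.875, Q* = 154.0625.
With the subsidy, sellers receive Ps = Pb + 42 for each unit, where Pb is the price buyers pay.
Supply in terms of Pb becomes Qs = -115 + 3.5(Pb + 42) = 32 + 3.5Pb. Setting this equal to demand: 500 - 4.5Pb = 32 + 3.5Pb, so Pb = 58.5.
Sellers receive Ps = 58.5 + 42 = 100.5; Q' = 500 − 4.5·58.5 = 236.75.
The subsidy expands output by 236.75 − 154.0625 = 82.6875 past the efficient level; on those units the gap between marginal cost and willingness to pay runs from 0 up to 42.
DWL = ½ × 42 × 82.6875 = 1736.4375.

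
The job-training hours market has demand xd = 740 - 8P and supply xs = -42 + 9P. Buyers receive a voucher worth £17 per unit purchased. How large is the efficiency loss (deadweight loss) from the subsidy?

Deadweight loss = £612

Pre-subsidy: 740 - 8P = -42 + 9P gives P* = 46, x* = 372.
With the rebate, buyers effectively pay Pb = Ps − 17, where Ps is the price sellers receive.
Demand in terms of Ps becomes xd = 740 − 8(Ps − 17) = 876 - 8Ps. Setting this equal to supply: 876 - 8Ps = -42 + 9Ps, so Ps = 54.
Buyers pay Pb = 54 − 17 = 37; x' = -42 + 9·54 = 444.
The subsidy expands output by 444 − 372 = 72 past the efficient level; on those units the gap between marginal cost and willingness to pay runs from 0 up to 17.
DWL = ½ × 17 × 72 = 612.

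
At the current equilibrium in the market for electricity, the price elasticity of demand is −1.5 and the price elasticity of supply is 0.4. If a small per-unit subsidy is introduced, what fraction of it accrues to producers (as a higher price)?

For a small subsidy around the equilibrium, the benefit split depends on the relative slopes, which at a point are proportional to the elasticities.
Buyer share = εs/(εs + |εd|) = 0.4/(0.4 + 1.5) = 4/19; seller share = |εd|/(εs + |εd|) = 15/19.
So producers capture 15/19 of the subsidy.

Producer share = 15/19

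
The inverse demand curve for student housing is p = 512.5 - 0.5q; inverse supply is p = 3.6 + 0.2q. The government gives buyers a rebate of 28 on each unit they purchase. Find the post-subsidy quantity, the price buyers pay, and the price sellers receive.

q' = 767; buyers pay 129; sellers receive 157

Pre-subsidy: 512.5 - 0.5q = 3.6 + 0.2q gives q* = 727 and p* = 149.
With the rebate, buyers effectively pay pb = ps − 28, where ps is the price sellers receive.
On the curves, pb = 512.5 - 0.5q and ps = 3.6 + 0.2q; the wedge ps − pb = 28 gives 3.6 + 0.2q − (512.5 - 0.5q) = 28, so q' = 767.
Then pb = 512.5 − 0.5·767 = 129 and ps = 3.6 + 0.2·767 = 157.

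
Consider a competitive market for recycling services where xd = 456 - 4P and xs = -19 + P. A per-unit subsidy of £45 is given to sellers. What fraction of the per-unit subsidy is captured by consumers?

Consumer share = 0.2

Pre-subsidy: 456 - 4P = -19 + P gives P* = 95, x* = 76.
With the subsidy, sellers receive Ps = Pb + 45 for each unit, where Pb is the price buyers pay.
Supply in terms of Pb becomes xs = -19 + 1(Pb + 45) = 26 + Pb. Setting this equal to demand: 456 - 4Pb = 26 + Pb, so Pb = 86.
Sellers receive Ps = 86 + 45 = 131; x' = 456 − 4·86 = 112.
Buyers' price falls by P* − Pb = 95 − 86 = 9; sellers' price rises by Ps − P* = 131 − 95 = 36.
So consumers capture 9/45 = 0.2 of each unit of subsidy.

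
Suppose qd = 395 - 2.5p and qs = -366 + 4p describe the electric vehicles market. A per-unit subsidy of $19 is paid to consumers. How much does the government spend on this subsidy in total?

Government cost = 32490/13

Pre-subsidy: 395 - 2.5p = -366 + 4p gives p* = 1522/13, q* = 1330/13.
With the rebate, buyers effectively pay pb = ps − 19, where ps is the price sellers receive.
Demand in terms of ps becomes qd = 395 − 2.5(ps − 19) = 442.5 - 2.5ps. Setting this equal to supply: 442.5 - 2.5ps = -366 + 4ps, so ps = 1617/13.
Buyers pay pb = 1617/13 − 19 = 1370/13; q' = -366 + 4·(1617/13) = 1710/13.
Government outlay = subsidy × quantity = 19 × 1710/13 = 32490/13.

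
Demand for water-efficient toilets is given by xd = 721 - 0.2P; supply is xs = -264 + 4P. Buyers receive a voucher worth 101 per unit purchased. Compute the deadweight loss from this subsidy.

Pre-subsidy: 721 - 0.2P = -264 + 4P gives P* = 4925/21, x* = 14156/21.
With the rebate, buyers effectively pay Pb = Ps − 101, where Ps is the price sellers receive.
Demand in terms of Ps becomes xd = 721 − 0.2(Ps − 101) = 741.2 - 0.2Ps. Setting this equal to supply: 741.2 - 0.2Ps = -264 + 4Ps, so Ps = 718/3.
Buyers pay Pb = 718/3 − 101 = 415/3; x' = -264 + 4·(718/3) = 2080/3.
The subsidy expands output by 2080/3 − 14156/21 = 404/21 past the efficient level; on those units the gap between marginal cost and willingness to pay runs from 0 up to 101.
DWL = ½ × 101 × 404/21 = 20402/21.

Deadweight loss = 20402/21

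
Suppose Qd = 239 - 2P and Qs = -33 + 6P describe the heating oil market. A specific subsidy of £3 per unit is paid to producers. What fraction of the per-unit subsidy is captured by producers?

Pre-subsidy: 239 - 2P = -33 + 6P gives P* = 34, Q* = 171.
With the subsidy, sellers receive Ps = Pb + 3 for each unit, where Pb is the price buyers pay.
Supply in terms of Pb becomes Qs = -33 + 6(Pb + 3) = -15 + 6Pb. Setting this equal to demand: 239 - 2Pb = -15 + 6Pb, so Pb = 31.75.
Sellers receive Ps = 31.75 + 3 = 34.75; Q' = 239 − 2·31.75 = 175.5.
Buyers' price falls by P* − Pb = 34 − 31.75 = 2.25; sellers' price rises by Ps − P* = 34.75 − 34 = 0.75.
So producers capture 0.75/3 = 0.25 of each unit of subsidy.

Producer share = 0.25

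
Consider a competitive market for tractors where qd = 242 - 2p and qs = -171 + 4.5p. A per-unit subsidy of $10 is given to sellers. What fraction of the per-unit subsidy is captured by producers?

Pre-subsidy: 242 - 2p = -171 + 4.5p gives p* = 826/13, q* = 1494/13.
With the subsidy, sellers receive ps = pb + 10 for each unit, where pb is the price buyers pay.
Supply in terms of pb becomes qs = -171 + 4.5(pb + 10) = -126 + 4.5pb. Setting this equal to demand: 242 - 2pb = -126 + 4.5pb, so pb = 736/13.
Sellers receive ps = 736/13 + 10 = 866/13; q' = 242 − 2·(736/13) = 1674/13.
Buyers' price falls by p* − pb = 826/13 − 736/13 = 90/13; sellers' price rises by ps − p* = 866/13 − 826/13 = 40/13.
So producers capture (40/13)/10 = 4/13 of each unit of subsidy.

Producer share = 4/13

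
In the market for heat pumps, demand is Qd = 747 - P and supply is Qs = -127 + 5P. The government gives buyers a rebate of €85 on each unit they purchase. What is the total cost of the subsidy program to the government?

Government cost = 342805/6

Pre-subsidy: 747 - P = -127 + 5P gives P* = 437/3, Q* = 1804/3.
With the rebate, buyers effectively pay Pb = Ps − 85, where Ps is the price sellers receive.
Demand in terms of Ps becomes Qd = 747 − 1(Ps − 85) = 832 - Ps. Setting this equal to supply: 832 - Ps = -127 + 5Ps, so Ps = 959/6.
Buyers pay Pb = 959/6 − 85 = 449/6; Q' = -127 + 5·(959/6) = 4033/6.
Government outlay = subsidy × quantity = 85 × 4033/6 = 342805/6.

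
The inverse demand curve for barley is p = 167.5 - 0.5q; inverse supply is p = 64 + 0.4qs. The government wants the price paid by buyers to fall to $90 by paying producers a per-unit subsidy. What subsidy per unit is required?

Required subsidy s = $36 per unit

At a buyer price of 90, quantity demanded is 335 − 2·90 = 155.
Sellers supply 155 only when they receive ps = 64 + 0.4·155 = 126.
s = ps − pb = 126 − 90 = 36.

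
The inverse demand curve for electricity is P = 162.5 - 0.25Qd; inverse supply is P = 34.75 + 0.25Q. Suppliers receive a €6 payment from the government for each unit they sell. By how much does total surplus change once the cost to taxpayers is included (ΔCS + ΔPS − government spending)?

Net change in total surplus = -€36

Pre-subsidy: 162.5 - 0.25Q = 34.75 + 0.25Q gives Q* = 255.5 and P* = 98.625.
With the subsidy, sellers receive Ps = Pb + 6 for each unit, where Pb is the price buyers pay.
On the curves, Pb = 162.5 - 0.25Q and Ps = 34.75 + 0.25Q; the wedge Ps − Pb = 6 gives 34.75 + 0.25Q − (162.5 - 0.25Q) = 6, so Q' = 267.5.
Then Pb = 162.5 − 0.25·267.5 = 95.625 and Ps = 34.75 + 0.25·267.5 = 101.625.
ΔCS = ½(255.5 + 267.5)(98.625 − 95.625) = 784.5; ΔPS = ½(255.5 + 267.5)(101.625 − 98.625) = 784.5.
Government spending = 6 × 267.5 = 1605.
Net change = 784.5 + 784.5 − 1605 = -36. The loss equals the DWL triangle ½·6·12.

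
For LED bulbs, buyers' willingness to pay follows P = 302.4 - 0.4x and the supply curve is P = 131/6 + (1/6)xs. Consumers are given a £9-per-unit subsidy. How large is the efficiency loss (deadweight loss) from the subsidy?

Pre-subsidy: 302.4 - 0.4x = 131/6 + (1/6)x gives x* = 8417/17 and P* = 1774/17.
With the rebate, buyers effectively pay Pb = Ps − 9, where Ps is the price sellers receive.
On the curves, Pb = 302.4 - 0.4x and Ps = 131/6 + (1/6)x; the wedge Ps − Pb = 9 gives 131/6 + (1/6)x − (302.4 - 0.4x) = 9, so x' = 511.
Then Pb = 302.4 − 0.4·511 = 98 and Ps = 131/6 + (1/6)·511 = 107.
The subsidy expands output by 511 − 8417/17 = 270/17 past the efficient level; on those units the gap between marginal cost and willingness to pay runs from 0 up to 9.
DWL = ½ × 9 × 270/17 = 1215/17.

Deadweight loss = 1215/17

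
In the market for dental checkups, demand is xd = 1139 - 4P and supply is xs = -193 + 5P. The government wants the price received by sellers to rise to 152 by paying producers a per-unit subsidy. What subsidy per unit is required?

Required subsidy s = 9 per unit

At a seller price of 152, quantity supplied is -193 + 5·152 = 567.
Buyers absorb 567 only when they pay Pb with 1139 − 4·Pb = 567, i.e. Pb = 143.
s = Ps − Pb = 152 − 143 = 9.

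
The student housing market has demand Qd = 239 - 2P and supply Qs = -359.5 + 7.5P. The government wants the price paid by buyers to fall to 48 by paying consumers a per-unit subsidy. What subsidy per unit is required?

At a buyer price of 48, quantity demanded is 239 − 2·48 = 143.
Sellers supply 143 only when they receive Ps with -359.5 + 7.5·Ps = 143, i.e. Ps = 67.
s = Ps − Pb = 67 − 48 = 19.

Required subsidy s = 19 per unit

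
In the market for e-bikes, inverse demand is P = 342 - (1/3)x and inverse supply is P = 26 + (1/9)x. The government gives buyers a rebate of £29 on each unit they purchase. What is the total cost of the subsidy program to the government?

Government cost = £22511.25

Pre-subsidy: 342 - (1/3)x = 26 + (1/9)x gives x* = 711 and P* = 105.
With the rebate, buyers effectively pay Pb = Ps − 29, where Ps is the price sellers receive.
On the curves, Pb = 342 - (1/3)x and Ps = 26 + (1/9)x; the wedge Ps − Pb = 29 gives 26 + (1/9)x − (342 - (1/3)x) = 29, so x' = 776.25.
Then Pb = 342 − (1/3)·776.25 = 83.25 and Ps = 26 + (1/9)·776.25 = 112.25.
Government outlay = subsidy × quantity = 29 × 776.25 = 22511.25.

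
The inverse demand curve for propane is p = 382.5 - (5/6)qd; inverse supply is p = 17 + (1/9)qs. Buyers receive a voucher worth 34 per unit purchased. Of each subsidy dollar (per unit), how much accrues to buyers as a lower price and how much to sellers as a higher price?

Pre-subsidy: 382.5 - (5/6)q = 17 + (1/9)q gives q* = 387 and p* = 60.
With the rebate, buyers effectively pay pb = ps − 34, where ps is the price sellers receive.
On the curves, pb = 382.5 - (5/6)q and ps = 17 + (1/9)q; the wedge ps − pb = 34 gives 17 + (1/9)q − (382.5 - (5/6)q) = 34, so q' = 423.
Then pb = 382.5 − (5/6)·423 = 30 and ps = 17 + (1/9)·423 = 64.
Buyers' price falls by p* − pb = 60 − 30 = 30; sellers' price rises by ps − p* = 64 − 60 = 4.

Buyers gain 30 per unit; sellers gain 4 per unit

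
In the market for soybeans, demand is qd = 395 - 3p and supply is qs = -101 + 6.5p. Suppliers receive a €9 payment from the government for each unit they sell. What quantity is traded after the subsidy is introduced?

Pre-subsidy: 395 - 3p = -101 + 6.5p gives p* = 992/19, q* = 4529/19.
With the subsidy, sellers receive ps = pb + 9 for each unit, where pb is the price buyers pay.
Supply in terms of pb becomes qs = -101 + 6.5(pb + 9) = -42.5 + 6.5pb. Setting this equal to demand: 395 - 3pb = -42.5 + 6.5pb, so pb = 875/19.
Sellers receive ps = 875/19 + 9 = 1046/19; q' = 395 − 3·(875/19) = 4880/19.

q' = 4880/19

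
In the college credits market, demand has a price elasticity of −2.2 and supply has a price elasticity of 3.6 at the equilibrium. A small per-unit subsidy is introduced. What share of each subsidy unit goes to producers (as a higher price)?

Producer share = 11/29

For a small subsidy around the equilibrium, the benefit split depends on the relative slopes, which at a point are proportional to the elasticities.
Buyer share = εs/(εs + |εd|) = 3.6/(3.6 + 2.2) = 18/29; seller share = |εd|/(εs + |εd|) = 11/29.
So producers capture 11/29 of the subsidy.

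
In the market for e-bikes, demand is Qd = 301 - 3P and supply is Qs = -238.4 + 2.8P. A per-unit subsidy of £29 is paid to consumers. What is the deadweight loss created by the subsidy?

Pre-subsidy: 301 - 3P = -238.4 + 2.8P gives P* = 93, Q* = 22.
With the rebate, buyers effectively pay Pb = Ps − 29, where Ps is the price sellers receive.
Demand in terms of Ps becomes Qd = 301 − 3(Ps − 29) = 388 - 3Ps. Setting this equal to supply: 388 - 3Ps = -238.4 + 2.8Ps, so Ps = 108.
Buyers pay Pb = 108 − 29 = 79; Q' = -238.4 + 2.8·108 = 64.
The subsidy expands output by 64 − 22 = 42 past the efficient level; on those units the gap between marginal cost and willingness to pay runs from 0 up to 29.
DWL = ½ × 29 × 42 = 609.

Deadweight loss = £609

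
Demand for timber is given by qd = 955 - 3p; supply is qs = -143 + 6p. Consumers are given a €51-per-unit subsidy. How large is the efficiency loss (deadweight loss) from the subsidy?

Pre-subsidy: 955 - 3p = -143 + 6p gives p* = 122, q* = 589.
With the rebate, buyers effectively pay pb = ps − 51, where ps is the price sellers receive.
Demand in terms of ps becomes qd = 955 − 3(ps − 51) = 1108 - 3ps. Setting this equal to supply: 1108 - 3ps = -143 + 6ps, so ps = 139.
Buyers pay pb = 139 − 51 = 88; q' = -143 + 6·139 = 691.
The subsidy expands output by 691 − 589 = 102 past the efficient level; on those units the gap between marginal cost and willingness to pay runs from 0 up to 51.
DWL = ½ × 51 × 102 = 2601.

Deadweight loss = €2601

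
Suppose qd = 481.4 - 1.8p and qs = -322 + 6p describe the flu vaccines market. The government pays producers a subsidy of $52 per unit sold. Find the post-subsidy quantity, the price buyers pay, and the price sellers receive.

Pre-subsidy: 481.4 - 1.8p = -322 + 6p gives p* = 103, q* = 296.
With the subsidy, sellers receive ps = pb + 52 for each unit, where pb is the price buyers pay.
Supply in terms of pb becomes qs = -322 + 6(pb + 52) = -10 + 6pb. Setting this equal to demand: 481.4 - 1.8pb = -10 + 6pb, so pb = 63.
Sellers receive ps = 63 + 52 = 115; q' = 481.4 − 1.8·63 = 368.

q' = 368; buyers pay $63; sellers receive $115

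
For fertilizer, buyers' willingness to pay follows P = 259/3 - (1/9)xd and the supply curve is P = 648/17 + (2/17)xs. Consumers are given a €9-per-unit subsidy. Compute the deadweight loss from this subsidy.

Deadweight loss = 12393/70

Pre-subsidy: 259/3 - (1/9)x = 648/17 + (2/17)x gives x* = 7377/35 and P* = 2202/35.
With the rebate, buyers effectively pay Pb = Ps − 9, where Ps is the price sellers receive.
On the curves, Pb = 259/3 - (1/9)x and Ps = 648/17 + (2/17)x; the wedge Ps − Pb = 9 gives 648/17 + (2/17)x − (259/3 - (1/9)x) = 9, so x' = 8754/35.
Then Pb = 259/3 − (1/9)·(8754/35) = 2049/35 and Ps = 648/17 + (2/17)·(8754/35) = 2364/35.
The subsidy expands output by 8754/35 − 7377/35 = 1377/35 past the efficient level; on those units the gap between marginal cost and willingness to pay runs from 0 up to 9.
DWL = ½ × 9 × 1377/35 = 12393/70.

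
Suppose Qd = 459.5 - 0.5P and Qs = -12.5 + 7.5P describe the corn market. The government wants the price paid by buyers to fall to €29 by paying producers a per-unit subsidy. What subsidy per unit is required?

Required subsidy s = €32 per unit

At a buyer price of 29, quantity demanded is 459.5 − 0.5·29 = 445.
Sellers supply 445 only when they receive Ps with -12.5 + 7.5·Ps = 445, i.e. Ps = 61.
s = Ps − Pb = 61 − 29 = 32.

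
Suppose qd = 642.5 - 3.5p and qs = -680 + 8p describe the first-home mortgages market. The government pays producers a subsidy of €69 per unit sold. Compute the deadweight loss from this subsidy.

Pre-subsidy: 642.5 - 3.5p = -680 + 8p gives p* = 115, q* = 240.
With the subsidy, sellers receive ps = pb + 69 for each unit, where pb is the price buyers pay.
Supply in terms of pb becomes qs = -680 + 8(pb + 69) = -128 + 8pb. Setting this equal to demand: 642.5 - 3.5pb = -128 + 8pb, so pb = 67.
Sellers receive ps = 67 + 69 = 136; q' = 642.5 − 3.5·67 = 408.
The subsidy expands output by 408 − 240 = 168 past the efficient level; on those units the gap between marginal cost and willingness to pay runs from 0 up to 69.
DWL = ½ × 69 × 168 = 5796.

Deadweight loss = €5796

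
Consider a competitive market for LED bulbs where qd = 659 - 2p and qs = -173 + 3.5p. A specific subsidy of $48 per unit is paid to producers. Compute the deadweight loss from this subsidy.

Pre-subsidy: 659 - 2p = -173 + 3.5p gives p* = 1664/11, q* = 3921/11.
With the subsidy, sellers receive ps = pb + 48 for each unit, where pb is the price buyers pay.
Supply in terms of pb becomes qs = -173 + 3.5(pb + 48) = -5 + 3.5pb. Setting this equal to demand: 659 - 2pb = -5 + 3.5pb, so pb = 1328/11.
Sellers receive ps = 1328/11 + 48 = 1856/11; q' = 659 − 2·(1328/11) = 4593/11.
The subsidy expands output by 4593/11 − 3921/11 = 672/11 past the efficient level; on those units the gap between marginal cost and willingness to pay runs from 0 up to 48.
DWL = ½ × 48 × 672/11 = 16128/11.

Deadweight loss = 16128/11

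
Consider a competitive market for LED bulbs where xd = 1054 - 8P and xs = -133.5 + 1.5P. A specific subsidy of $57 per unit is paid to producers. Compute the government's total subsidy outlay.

Pre-subsidy: 1054 - 8P = -133.5 + 1.5P gives P* = 125, x* = 54.
With the subsidy, sellers receive Ps = Pb + 57 for each unit, where Pb is the price buyers pay.
Supply in terms of Pb becomes xs = -133.5 + 1.5(Pb + 57) = -48 + 1.5Pb. Setting this equal to demand: 1054 - 8Pb = -48 + 1.5Pb, so Pb = 116.
Sellers receive Ps = 116 + 57 = 173; x' = 1054 − 8·116 = 126.
Government outlay = subsidy × quantity = 57 × 126 = 7182.

Government cost = $7182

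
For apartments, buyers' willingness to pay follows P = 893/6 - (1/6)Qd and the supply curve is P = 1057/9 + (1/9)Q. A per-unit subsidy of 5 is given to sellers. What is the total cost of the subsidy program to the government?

Pre-subsidy: 893/6 - (1/6)Q = 1057/9 + (1/9)Q gives Q* = 113 and P* = 130.
With the subsidy, sellers receive Ps = Pb + 5 for each unit, where Pb is the price buyers pay.
On the curves, Pb = 893/6 - (1/6)Q and Ps = 1057/9 + (1/9)Q; the wedge Ps − Pb = 5 gives 1057/9 + (1/9)Q − (893/6 - (1/6)Q) = 5, so Q' = 131.
Then Pb = 893/6 − (1/6)·131 = 127 and Ps = 1057/9 + (1/9)·131 = 132.
Government outlay = subsidy × quantity = 5 × 131 = 655.

Government cost = 655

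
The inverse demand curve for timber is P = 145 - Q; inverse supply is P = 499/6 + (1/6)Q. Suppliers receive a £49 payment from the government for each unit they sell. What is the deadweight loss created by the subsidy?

Pre-subsidy: 145 - Q = 499/6 + (1/6)Q gives Q* = 53 and P* = 92.
With the subsidy, sellers receive Ps = Pb + 49 for each unit, where Pb is the price buyers pay.
On the curves, Pb = 145 - Q and Ps = 499/6 + (1/6)Q; the wedge Ps − Pb = 49 gives 499/6 + (1/6)Q − (145 - Q) = 49, so Q' = 95.
Then Pb = 145 − 1·95 = 50 and Ps = 499/6 + (1/6)·95 = 99.
The subsidy expands output by 95 − 53 = 42 past the efficient level; on those units the gap between marginal cost and willingness to pay runs from 0 up to 49.
DWL = ½ × 49 × 42 = 1029.

Deadweight loss = £1029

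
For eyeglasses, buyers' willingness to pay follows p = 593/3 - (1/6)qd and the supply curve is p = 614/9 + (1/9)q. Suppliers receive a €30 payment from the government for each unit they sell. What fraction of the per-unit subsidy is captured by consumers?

Pre-subsidy: 593/3 - (1/6)q = 614/9 + (1/9)q gives q* = 466 and p* = 120.
With the subsidy, sellers receive ps = pb + 30 for each unit, where pb is the price buyers pay.
On the curves, pb = 593/3 - (1/6)q and ps = 614/9 + (1/9)q; the wedge ps − pb = 30 gives 614/9 + (1/9)q − (593/3 - (1/6)q) = 30, so q' = 574.
Then pb = 593/3 − (1/6)·574 = 102 and ps = 614/9 + (1/9)·574 = 132.
Buyers' price falls by p* − pb = 120 − 102 = 18; sellers' price rises by ps − p* = 132 − 120 = 12.
So consumers capture 18/30 = 0.6 of each unit of subsidy.

Consumer share = 0.6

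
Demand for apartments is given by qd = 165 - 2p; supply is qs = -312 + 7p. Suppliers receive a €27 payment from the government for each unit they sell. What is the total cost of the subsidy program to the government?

Government cost = €2727

Pre-subsidy: 165 - 2p = -312 + 7p gives p* = 53, q* = 59.
With the subsidy, sellers receive ps = pb + 27 for each unit, where pb is the price buyers pay.
Supply in terms of pb becomes qs = -312 + 7(pb + 27) = -123 + 7pb. Setting this equal to demand: 165 - 2pb = -123 + 7pb, so pb = 32.
Sellers receive ps = 32 + 27 = 59; q' = 165 − 2·32 = 101.
Government outlay = subsidy × quantity = 27 × 101 = 2727.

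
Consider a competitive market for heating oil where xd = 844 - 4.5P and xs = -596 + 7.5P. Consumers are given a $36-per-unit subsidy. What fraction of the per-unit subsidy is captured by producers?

Producer share = 0.375

Pre-subsidy: 844 - 4.5P = -596 + 7.5P gives P* = 120, x* = 304.
With the rebate, buyers effectively pay Pb = Ps − 36, where Ps is the price sellers receive.
Demand in terms of Ps becomes xd = 844 − 4.5(Ps − 36) = 1006 - 4.5Ps. Setting this equal to supply: 1006 - 4.5Ps = -596 + 7.5Ps, so Ps = 133.5.
Buyers pay Pb = 133.5 − 36 = 97.5; x' = -596 + 7.5·133.5 = 405.25.
Buyers' price falls by P* − Pb = 120 − 97.5 = 22.5; sellers' price rises by Ps − P* = 133.5 − 120 = 13.5.
So producers capture 13.5/36 = 0.375 of each unit of subsidy.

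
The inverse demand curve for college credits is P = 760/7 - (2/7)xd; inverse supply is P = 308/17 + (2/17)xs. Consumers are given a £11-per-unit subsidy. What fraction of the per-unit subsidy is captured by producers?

Producer share = 7/24

Pre-subsidy: 760/7 - (2/7)x = 308/17 + (2/17)x gives x* = 224.25 and P* = 44.5.
With the rebate, buyers effectively pay Pb = Ps − 11, where Ps is the price sellers receive.
On the curves, Pb = 760/7 - (2/7)x and Ps = 308/17 + (2/17)x; the wedge Ps − Pb = 11 gives 308/17 + (2/17)x − (760/7 - (2/7)x) = 11, so x' = 12073/48.
Then Pb = 760/7 − (2/7)·(12073/48) = 881/24 and Ps = 308/17 + (2/17)·(12073/48) = 1145/24.
Buyers' price falls by P* − Pb = 44.5 − 881/24 = 187/24; sellers' price rises by Ps − P* = 1145/24 − 44.5 = 77/24.
So producers capture (77/24)/11 = 7/24 of each unit of subsidy.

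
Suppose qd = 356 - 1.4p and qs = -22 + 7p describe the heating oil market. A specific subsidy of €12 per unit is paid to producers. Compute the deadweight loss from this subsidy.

Pre-subsidy: 356 - 1.4p = -22 + 7p gives p* = 45, q* = 293.
With the subsidy, sellers receive ps = pb + 12 for each unit, where pb is the price buyers pay.
Supply in terms of pb becomes qs = -22 + 7(pb + 12) = 62 + 7pb. Setting this equal to demand: 356 - 1.4pb = 62 + 7pb, so pb = 35.
Sellers receive ps = 35 + 12 = 47; q' = 356 − 1.4·35 = 307.
The subsidy expands output by 307 − 293 = 14 past the efficient level; on those units the gap between marginal cost and willingness to pay runs from 0 up to 12.
DWL = ½ × 12 × 14 = 84.

Deadweight loss = €84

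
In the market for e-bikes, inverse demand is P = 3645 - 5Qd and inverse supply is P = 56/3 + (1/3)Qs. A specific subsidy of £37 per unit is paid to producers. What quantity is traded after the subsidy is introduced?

Q' = 686.875

Pre-subsidy: 3645 - 5Q = 56/3 + (1/3)Q gives Q* = 679.9375 and P* = 245.3125.
With the subsidy, sellers receive Ps = Pb + 37 for each unit, where Pb is the price buyers pay.
On the curves, Pb = 3645 - 5Q and Ps = 56/3 + (1/3)Q; the wedge Ps − Pb = 37 gives 56/3 + (1/3)Q − (3645 - 5Q) = 37, so Q' = 686.875.
Then Pb = 3645 − 5·686.875 = 210.625 and Ps = 56/3 + (1/3)·686.875 = 247.625.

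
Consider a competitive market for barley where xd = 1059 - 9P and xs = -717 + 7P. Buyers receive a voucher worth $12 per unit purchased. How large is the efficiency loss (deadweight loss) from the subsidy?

Deadweight loss = $283.5

Pre-subsidy: 1059 - 9P = -717 + 7P gives P* = 111, x* = 60.
With the rebate, buyers effectively pay Pb = Ps − 12, where Ps is the price sellers receive.
Demand in terms of Ps becomes xd = 1059 − 9(Ps − 12) = 1167 - 9Ps. Setting this equal to supply: 1167 - 9Ps = -717 + 7Ps, so Ps = 117.75.
Buyers pay Pb = 117.75 − 12 = 105.75; x' = -717 + 7·117.75 = 107.25.
The subsidy expands output by 107.25 − 60 = 47.25 past the efficient level; on those units the gap between marginal cost and willingness to pay runs from 0 up to 12.
DWL = ½ × 12 × 47.25 = 283.5.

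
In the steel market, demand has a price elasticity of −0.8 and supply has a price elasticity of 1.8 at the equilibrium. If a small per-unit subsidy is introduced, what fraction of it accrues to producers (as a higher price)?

Producer share = 4/13

For a small subsidy around the equilibrium, the benefit split depends on the relative slopes, which at a point are proportional to the elasticities.
Buyer share = εs/(εs + |εd|) = 1.8/(1.8 + 0.8) = 9/13; seller share = |εd|/(εs + |εd|) = 4/13.
So producers capture 4/13 of the subsidy.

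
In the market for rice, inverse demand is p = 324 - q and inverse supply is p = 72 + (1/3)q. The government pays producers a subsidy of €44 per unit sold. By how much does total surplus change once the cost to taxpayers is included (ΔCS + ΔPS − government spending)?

Net change in total surplus = -€726

Pre-subsidy: 324 - q = 72 + (1/3)q gives q* = 189 and p* = 135.
With the subsidy, sellers receive ps = pb + 44 for each unit, where pb is the price buyers pay.
On the curves, pb = 324 - q and ps = 72 + (1/3)q; the wedge ps − pb = 44 gives 72 + (1/3)q − (324 - q) = 44, so q' = 222.
Then pb = 324 − 1·222 = 102 and ps = 72 + (1/3)·222 = 146.
ΔCS = ½(189 + 222)(135 − 102) = 6781.5; ΔPS = ½(189 + 222)(146 − 135) = 2260.5.
Government spending = 44 × 222 = 9768.
Net change = 6781.5 + 2260.5 − 9768 = -726. The loss equals the DWL triangle ½·44·33.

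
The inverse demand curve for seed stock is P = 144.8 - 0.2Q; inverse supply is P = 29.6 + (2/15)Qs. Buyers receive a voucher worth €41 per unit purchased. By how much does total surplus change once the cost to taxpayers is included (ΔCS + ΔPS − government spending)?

Net change in total surplus = -€2521.5

Pre-subsidy: 144.8 - 0.2Q = 29.6 + (2/15)Q gives Q* = 345.6 and P* = 75.68.
With the rebate, buyers effectively pay Pb = Ps − 41, where Ps is the price sellers receive.
On the curves, Pb = 144.8 - 0.2Q and Ps = 29.6 + (2/15)Q; the wedge Ps − Pb = 41 gives 29.6 + (2/15)Q − (144.8 - 0.2Q) = 41, so Q' = 468.6.
Then Pb = 144.8 − 0.2·468.6 = 51.08 and Ps = 29.6 + (2/15)·468.6 = 92.08.
ΔCS = ½(345.6 + 468.6)(75.68 − 51.08) = 10014.66; ΔPS = ½(345.6 + 468.6)(92.08 − 75.68) = 6676.44.
Government spending = 41 × 468.6 = 19212.6.
Net change = 10014.66 + 6676.44 − 19212.6 = -2521.5. The loss equals the DWL triangle ½·41·123.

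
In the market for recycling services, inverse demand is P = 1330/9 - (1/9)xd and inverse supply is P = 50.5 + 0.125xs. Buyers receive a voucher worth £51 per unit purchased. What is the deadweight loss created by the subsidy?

Deadweight loss = £5508

Pre-subsidy: 1330/9 - (1/9)x = 50.5 + 0.125x gives x* = 412 and P* = 102.
With the rebate, buyers effectively pay Pb = Ps − 51, where Ps is the price sellers receive.
On the curves, Pb = 1330/9 - (1/9)x and Ps = 50.5 + 0.125x; the wedge Ps − Pb = 51 gives 50.5 + 0.125x − (1330/9 - (1/9)x) = 51, so x' = 628.
Then Pb = 1330/9 − (1/9)·628 = 78 and Ps = 50.5 + 0.125·628 = 129.
The subsidy expands output by 628 − 412 = 216 past the efficient level; on those units the gap between marginal cost and willingness to pay runs from 0 up to 51.
DWL = ½ × 51 × 216 = 5508.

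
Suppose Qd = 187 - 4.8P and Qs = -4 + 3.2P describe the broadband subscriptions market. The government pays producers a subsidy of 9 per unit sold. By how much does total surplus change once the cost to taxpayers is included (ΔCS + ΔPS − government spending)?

Pre-subsidy: 187 - 4.8P = -4 + 3.2P gives P* = 23.875, Q* = 72.4.
With the subsidy, sellers receive Ps = Pb + 9 for each unit, where Pb is the price buyers pay.
Supply in terms of Pb becomes Qs = -4 + 3.2(Pb + 9) = 24.8 + 3.2Pb. Setting this equal to demand: 187 - 4.8Pb = 24.8 + 3.2Pb, so Pb = 20.275.
Sellers receive Ps = 20.275 + 9 = 29.275; Q' = 187 − 4.8·20.275 = 89.68.
ΔCS = ½(72.4 + 89.68)(23.875 − 20.275) = 291.744; ΔPS = ½(72.4 + 89.68)(29.275 − 23.875) = 437.616.
Government spending = 9 × 89.68 = 807.12.
Net change = 291.744 + 437.616 − 807.12 = -77.76. The loss equals the DWL triangle ½·9·17.28.

Net change in total surplus = -77.76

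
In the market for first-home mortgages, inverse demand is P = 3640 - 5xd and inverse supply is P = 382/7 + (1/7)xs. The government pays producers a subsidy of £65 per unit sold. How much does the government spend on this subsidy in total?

Pre-subsidy: 3640 - 5x = 382/7 + (1/7)x gives x* = 4183/6 and P* = 925/6.
With the subsidy, sellers receive Ps = Pb + 65 for each unit, where Pb is the price buyers pay.
On the curves, Pb = 3640 - 5x and Ps = 382/7 + (1/7)x; the wedge Ps − Pb = 65 gives 382/7 + (1/7)x − (3640 - 5x) = 65, so x' = 25553/36.
Then Pb = 3640 − 5·(25553/36) = 3275/36 and Ps = 382/7 + (1/7)·(25553/36) = 5615/36.
Government outlay = subsidy × quantity = 65 × 25553/36 = 1660945/36.

Government cost = 1660945/36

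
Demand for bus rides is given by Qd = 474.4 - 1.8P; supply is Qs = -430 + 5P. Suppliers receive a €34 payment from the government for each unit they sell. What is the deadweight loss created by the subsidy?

Pre-subsidy: 474.4 - 1.8P = -430 + 5P gives P* = 133, Q* = 235.
With the subsidy, sellers receive Ps = Pb + 34 for each unit, where Pb is the price buyers pay.
Supply in terms of Pb becomes Qs = -430 + 5(Pb + 34) = -260 + 5Pb. Setting this equal to demand: 474.4 - 1.8Pb = -260 + 5Pb, so Pb = 108.
Sellers receive Ps = 108 + 34 = 142; Q' = 474.4 − 1.8·108 = 280.
The subsidy expands output by 280 − 235 = 45 past the efficient level; on those units the gap between marginal cost and willingness to pay runs from 0 up to 34.
DWL = ½ × 34 × 45 = 765.

Deadweight loss = €765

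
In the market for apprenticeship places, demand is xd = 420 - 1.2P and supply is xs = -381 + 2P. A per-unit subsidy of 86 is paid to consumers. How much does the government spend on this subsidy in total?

Government cost = 15834.75

Pre-subsidy: 420 - 1.2P = -381 + 2P gives P* = 250.3125, x* = 119.625.
With the rebate, buyers effectively pay Pb = Ps − 86, where Ps is the price sellers receive.
Demand in terms of Ps becomes xd = 420 − 1.2(Ps − 86) = 523.2 - 1.2Ps. Setting this equal to supply: 523.2 - 1.2Ps = -381 + 2Ps, so Ps = 282.5625.
Buyers pay Pb = 282.5625 − 86 = 196.5625; x' = -381 + 2·282.5625 = 184.125.
Government outlay = subsidy × quantity = 86 × 184.125 = 15834.75.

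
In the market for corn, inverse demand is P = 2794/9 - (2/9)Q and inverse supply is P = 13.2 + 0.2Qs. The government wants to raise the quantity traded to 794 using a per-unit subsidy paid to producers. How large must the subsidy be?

At Q = 794, from the demand curve buyers pay Pb = 2794/9 − (2/9)·794 = 134; from the supply curve sellers need Ps = 13.2 + 0.2·794 = 172.
The subsidy must fill the gap: s = Ps − Pb = 172 − 134 = 38.

Required subsidy s = 38 per unit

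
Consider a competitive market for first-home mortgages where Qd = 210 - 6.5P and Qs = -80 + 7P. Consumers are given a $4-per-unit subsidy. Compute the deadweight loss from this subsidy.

Pre-subsidy: 210 - 6.5P = -80 + 7P gives P* = 580/27, Q* = 1900/27.
With the rebate, buyers effectively pay Pb = Ps − 4, where Ps is the price sellers receive.
Demand in terms of Ps becomes Qd = 210 − 6.5(Ps − 4) = 236 - 6.5Ps. Setting this equal to supply: 236 - 6.5Ps = -80 + 7Ps, so Ps = 632/27.
Buyers pay Pb = 632/27 − 4 = 524/27; Q' = -80 + 7·(632/27) = 2264/27.
The subsidy expands output by 2264/27 − 1900/27 = 364/27 past the efficient level; on those units the gap between marginal cost and willingness to pay runs from 0 up to 4.
DWL = ½ × 4 × 364/27 = 728/27.

Deadweight loss = 728/27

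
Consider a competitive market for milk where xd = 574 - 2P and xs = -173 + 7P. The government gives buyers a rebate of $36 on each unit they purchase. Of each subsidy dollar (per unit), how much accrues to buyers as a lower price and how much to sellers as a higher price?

Buyers gain $28 per unit; sellers gain $8 per unit

Pre-subsidy: 574 - 2P = -173 + 7P gives P* = 83, x* = 408.
With the rebate, buyers effectively pay Pb = Ps − 36, where Ps is the price sellers receive.
Demand in terms of Ps becomes xd = 574 − 2(Ps − 36) = 646 - 2Ps. Setting this equal to supply: 646 - 2Ps = -173 + 7Ps, so Ps = 91.
Buyers pay Pb = 91 − 36 = 55; x' = -173 + 7·91 = 464.
Buyers' price falls by P* − Pb = 83 − 55 = 28; sellers' price rises by Ps − P* = 91 − 83 = 8.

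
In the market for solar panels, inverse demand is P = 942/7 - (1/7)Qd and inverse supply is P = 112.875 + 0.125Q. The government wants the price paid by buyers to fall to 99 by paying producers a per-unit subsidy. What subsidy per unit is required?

Required subsidy s = 45 per unit

At a buyer price of 99, quantity demanded is 942 − 7·99 = 249.
Sellers supply 249 only when they receive Ps = 112.875 + 0.125·249 = 144.
s = Ps − Pb = 144 − 99 = 45.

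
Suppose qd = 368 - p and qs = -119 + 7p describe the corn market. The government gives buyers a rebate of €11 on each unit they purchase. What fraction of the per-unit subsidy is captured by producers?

Pre-subsidy: 368 - p = -119 + 7p gives p* = 60.875, q* = 307.125.
With the rebate, buyers effectively pay pb = ps − 11, where ps is the price sellers receive.
Demand in terms of ps becomes qd = 368 − 1(ps − 11) = 379 - ps. Setting this equal to supply: 379 - ps = -119 + 7ps, so ps = 62.25.
Buyers pay pb = 62.25 − 11 = 51.25; q' = -119 + 7·62.25 = 316.75.
Buyers' price falls by p* − pb = 60.875 − 51.25 = 9.625; sellers' price rises by ps − p* = 62.25 − 60.875 = 1.375.
So producers capture 1.375/11 = 0.125 of each unit of subsidy.

Producer share = 0.125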